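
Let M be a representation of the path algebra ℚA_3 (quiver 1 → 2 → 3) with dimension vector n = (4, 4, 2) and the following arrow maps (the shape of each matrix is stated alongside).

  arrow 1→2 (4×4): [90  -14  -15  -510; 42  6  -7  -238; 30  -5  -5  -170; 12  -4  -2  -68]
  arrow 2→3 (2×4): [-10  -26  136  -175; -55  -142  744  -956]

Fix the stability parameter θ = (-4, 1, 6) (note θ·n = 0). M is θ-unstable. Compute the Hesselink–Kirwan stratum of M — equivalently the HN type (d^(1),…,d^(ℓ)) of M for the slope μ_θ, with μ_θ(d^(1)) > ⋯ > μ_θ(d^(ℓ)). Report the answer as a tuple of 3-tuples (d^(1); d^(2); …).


Interval decomposition of M: I[1,1]^2, I[1,2], I[1,3], I[2,2], I[2,3].
HN type (ℓ=3): μ^(1)=6; μ^(2)=1; μ^(3)=-4

((0, 0, 2); (0, 4, 0); (4, 0, 0))


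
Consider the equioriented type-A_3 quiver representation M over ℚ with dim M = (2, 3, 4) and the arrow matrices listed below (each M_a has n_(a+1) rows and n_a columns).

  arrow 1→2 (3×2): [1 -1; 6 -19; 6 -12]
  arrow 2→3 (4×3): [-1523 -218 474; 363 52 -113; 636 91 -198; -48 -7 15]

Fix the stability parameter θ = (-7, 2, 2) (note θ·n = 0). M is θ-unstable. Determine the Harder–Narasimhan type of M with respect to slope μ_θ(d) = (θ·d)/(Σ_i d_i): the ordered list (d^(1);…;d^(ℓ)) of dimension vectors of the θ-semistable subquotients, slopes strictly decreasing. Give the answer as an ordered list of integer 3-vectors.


Via rank(M_{q-1}∘⋯∘M_p): M ≅ I[1,3]^2, I[2,3], I[3,3].
μ_θ-semistable layers: μ^(1)=2; μ^(2)=-7

((0, 3, 4); (2, 0, 0))


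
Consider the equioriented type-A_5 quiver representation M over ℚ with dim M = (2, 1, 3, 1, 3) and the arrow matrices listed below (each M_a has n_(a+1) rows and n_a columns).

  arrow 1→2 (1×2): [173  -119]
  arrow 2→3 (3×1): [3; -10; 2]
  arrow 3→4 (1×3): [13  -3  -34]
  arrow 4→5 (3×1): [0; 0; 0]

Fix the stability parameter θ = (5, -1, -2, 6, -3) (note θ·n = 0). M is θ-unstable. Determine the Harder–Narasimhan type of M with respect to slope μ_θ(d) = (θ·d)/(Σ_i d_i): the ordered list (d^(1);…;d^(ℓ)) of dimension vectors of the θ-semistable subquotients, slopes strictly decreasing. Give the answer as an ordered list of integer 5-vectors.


Via rank(M_{q-1}∘⋯∘M_p): M ≅ I[1,1], I[1,4], I[3,3]^2, I[5,5]^3.
μ_θ-semistable layers: μ^(1)=6; μ^(2)=5; μ^(3)=2/3; μ^(4)=-2; μ^(5)=-3

((0, 0, 0, 1, 0); (1, 0, 0, 0, 0); (1, 1, 1, 0, 0); (0, 0, 2, 0, 0); (0, 0, 0, 0, 3))


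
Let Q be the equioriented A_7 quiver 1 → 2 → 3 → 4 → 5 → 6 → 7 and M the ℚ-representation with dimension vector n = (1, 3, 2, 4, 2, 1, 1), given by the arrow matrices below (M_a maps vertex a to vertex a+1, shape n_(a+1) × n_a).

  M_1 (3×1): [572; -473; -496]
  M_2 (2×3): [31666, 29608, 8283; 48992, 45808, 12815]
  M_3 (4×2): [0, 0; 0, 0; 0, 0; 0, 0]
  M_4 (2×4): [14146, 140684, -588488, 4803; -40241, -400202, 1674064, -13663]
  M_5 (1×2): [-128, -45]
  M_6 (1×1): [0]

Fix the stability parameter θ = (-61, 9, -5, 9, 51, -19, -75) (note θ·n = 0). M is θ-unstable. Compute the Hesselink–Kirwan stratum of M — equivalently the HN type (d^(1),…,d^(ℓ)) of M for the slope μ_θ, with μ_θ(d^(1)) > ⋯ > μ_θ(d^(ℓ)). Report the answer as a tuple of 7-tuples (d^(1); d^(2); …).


Barcode: M ≅ I[1,2], I[2,3]^2, I[4,4]^2, I[4,5], I[4,6], I[7,7]. HN layers by μ_θ (6 steps, strictly decreasing):
  μ^(1)=51; μ^(2)=16; μ^(3)=9; μ^(4)=2; μ^(5)=-61; μ^(6)=-75

((0, 0, 0, 0, 1, 0, 0); (0, 0, 0, 0, 1, 1, 0); (0, 1, 0, 4, 0, 0, 0); (0, 2, 2, 0, 0, 0, 0); (1, 0, 0, 0, 0, 0, 0); (0, 0, 0, 0, 0, 0, 1))


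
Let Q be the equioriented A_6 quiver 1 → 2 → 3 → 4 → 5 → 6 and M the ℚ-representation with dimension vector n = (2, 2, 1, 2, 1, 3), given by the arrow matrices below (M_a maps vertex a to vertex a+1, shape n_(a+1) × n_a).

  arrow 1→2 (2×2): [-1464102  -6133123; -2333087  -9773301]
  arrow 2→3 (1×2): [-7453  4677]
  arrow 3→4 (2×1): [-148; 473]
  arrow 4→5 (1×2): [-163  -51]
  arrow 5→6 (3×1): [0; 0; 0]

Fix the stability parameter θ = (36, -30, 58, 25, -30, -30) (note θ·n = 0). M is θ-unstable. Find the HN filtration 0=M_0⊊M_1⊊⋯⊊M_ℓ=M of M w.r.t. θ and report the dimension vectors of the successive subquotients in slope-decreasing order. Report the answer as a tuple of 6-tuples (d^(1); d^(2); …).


Barcode: M ≅ I[1,2], I[1,5], I[4,4], I[6,6]^3. HN layers by μ_θ (4 steps, strictly decreasing):
  μ^(1)=25; μ^(2)=53/3; μ^(3)=3; μ^(4)=-30

((0, 0, 0, 1, 0, 0); (0, 0, 1, 1, 1, 0); (2, 2, 0, 0, 0, 0); (0, 0, 0, 0, 0, 3))


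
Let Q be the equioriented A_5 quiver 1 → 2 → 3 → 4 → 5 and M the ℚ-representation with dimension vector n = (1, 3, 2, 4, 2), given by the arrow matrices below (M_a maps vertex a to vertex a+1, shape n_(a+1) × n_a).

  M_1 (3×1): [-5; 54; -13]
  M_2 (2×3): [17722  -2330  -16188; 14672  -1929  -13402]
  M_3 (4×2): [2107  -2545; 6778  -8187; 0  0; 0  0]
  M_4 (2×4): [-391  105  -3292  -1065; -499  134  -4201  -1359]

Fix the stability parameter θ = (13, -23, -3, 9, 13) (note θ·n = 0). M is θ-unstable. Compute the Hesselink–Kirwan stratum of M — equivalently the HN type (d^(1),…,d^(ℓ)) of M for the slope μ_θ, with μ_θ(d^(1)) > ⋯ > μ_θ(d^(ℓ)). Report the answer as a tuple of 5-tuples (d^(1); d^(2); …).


Interval decomposition of M: I[1,5], I[2,2], I[2,5], I[4,4]^2.
HN type (ℓ=5): μ^(1)=13; μ^(2)=9; μ^(3)=-3; μ^(4)=-5; μ^(5)=-23

((0, 0, 0, 0, 2); (0, 0, 0, 4, 0); (0, 0, 2, 0, 0); (1, 1, 0, 0, 0); (0, 2, 0, 0, 0))


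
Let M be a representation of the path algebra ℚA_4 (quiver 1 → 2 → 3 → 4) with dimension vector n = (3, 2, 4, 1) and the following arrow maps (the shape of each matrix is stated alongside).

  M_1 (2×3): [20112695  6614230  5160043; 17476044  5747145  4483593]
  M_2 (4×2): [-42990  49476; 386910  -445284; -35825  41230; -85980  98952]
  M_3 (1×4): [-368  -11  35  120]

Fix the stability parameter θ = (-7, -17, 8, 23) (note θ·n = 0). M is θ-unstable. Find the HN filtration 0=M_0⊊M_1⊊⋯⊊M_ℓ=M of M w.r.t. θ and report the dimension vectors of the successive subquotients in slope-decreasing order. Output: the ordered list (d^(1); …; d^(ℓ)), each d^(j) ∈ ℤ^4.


Barcode: M ≅ I[1,1], I[1,2], I[1,4], I[3,3]^3. HN layers by μ_θ (4 steps, strictly decreasing):
  μ^(1)=23; μ^(2)=8; μ^(3)=-7; μ^(4)=-12

((0, 0, 0, 1); (0, 0, 4, 0); (1, 0, 0, 0); (2, 2, 0, 0))


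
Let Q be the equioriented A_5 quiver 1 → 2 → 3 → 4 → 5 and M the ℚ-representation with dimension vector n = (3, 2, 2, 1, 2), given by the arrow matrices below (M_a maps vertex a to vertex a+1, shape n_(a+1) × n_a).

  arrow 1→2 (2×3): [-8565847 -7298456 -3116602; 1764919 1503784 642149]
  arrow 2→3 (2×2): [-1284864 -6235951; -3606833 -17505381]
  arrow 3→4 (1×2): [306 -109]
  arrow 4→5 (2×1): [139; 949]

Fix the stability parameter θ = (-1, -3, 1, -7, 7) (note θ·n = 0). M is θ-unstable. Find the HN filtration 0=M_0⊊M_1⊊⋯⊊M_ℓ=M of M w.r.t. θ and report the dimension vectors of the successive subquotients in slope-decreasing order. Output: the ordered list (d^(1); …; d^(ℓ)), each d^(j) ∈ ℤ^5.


Interval decomposition of M: I[1,1], I[1,3], I[1,5], I[5,5].
HN type (ℓ=5): μ^(1)=7; μ^(2)=1; μ^(3)=-1; μ^(4)=-2; μ^(5)=-5/2

((0, 0, 0, 0, 2); (0, 0, 1, 0, 0); (1, 0, 0, 0, 0); (1, 1, 0, 0, 0); (1, 1, 1, 1, 0))


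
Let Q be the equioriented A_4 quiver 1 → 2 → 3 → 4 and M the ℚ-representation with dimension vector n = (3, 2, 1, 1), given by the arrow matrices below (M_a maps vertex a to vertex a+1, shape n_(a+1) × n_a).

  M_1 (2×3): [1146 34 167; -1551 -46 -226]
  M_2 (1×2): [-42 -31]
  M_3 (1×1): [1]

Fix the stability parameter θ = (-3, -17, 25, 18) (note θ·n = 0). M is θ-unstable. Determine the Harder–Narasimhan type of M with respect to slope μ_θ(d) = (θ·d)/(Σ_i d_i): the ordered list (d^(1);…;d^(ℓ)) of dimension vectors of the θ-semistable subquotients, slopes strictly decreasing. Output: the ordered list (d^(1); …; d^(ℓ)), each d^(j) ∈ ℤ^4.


Barcode: M ≅ I[1,1], I[1,2], I[1,4]. HN layers by μ_θ (3 steps, strictly decreasing):
  μ^(1)=43/2; μ^(2)=-3; μ^(3)=-10

((0, 0, 1, 1); (1, 0, 0, 0); (2, 2, 0, 0))


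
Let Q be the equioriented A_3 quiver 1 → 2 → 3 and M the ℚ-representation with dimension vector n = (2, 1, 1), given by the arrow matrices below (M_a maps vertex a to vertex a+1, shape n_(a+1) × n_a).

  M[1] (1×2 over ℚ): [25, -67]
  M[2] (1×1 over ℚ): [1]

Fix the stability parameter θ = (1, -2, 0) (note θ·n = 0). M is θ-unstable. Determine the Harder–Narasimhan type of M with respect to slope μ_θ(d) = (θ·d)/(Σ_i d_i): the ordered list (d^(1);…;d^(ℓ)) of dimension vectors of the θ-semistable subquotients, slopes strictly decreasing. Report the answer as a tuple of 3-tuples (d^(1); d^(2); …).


Via rank(M_{q-1}∘⋯∘M_p): M ≅ I[1,1], I[1,3].
μ_θ-semistable layers: μ^(1)=1; μ^(2)=0; μ^(3)=-1/2

((1, 0, 0); (0, 0, 1); (1, 1, 0))


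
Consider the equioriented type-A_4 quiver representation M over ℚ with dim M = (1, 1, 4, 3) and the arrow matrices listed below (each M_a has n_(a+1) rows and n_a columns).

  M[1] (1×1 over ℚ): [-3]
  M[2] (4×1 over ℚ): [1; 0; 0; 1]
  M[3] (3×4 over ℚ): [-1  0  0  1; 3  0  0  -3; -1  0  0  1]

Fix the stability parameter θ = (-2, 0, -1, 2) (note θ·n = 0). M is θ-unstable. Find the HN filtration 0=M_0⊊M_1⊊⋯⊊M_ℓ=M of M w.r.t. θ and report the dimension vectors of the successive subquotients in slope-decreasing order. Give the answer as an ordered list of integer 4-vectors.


Interval decomposition of M: I[1,3], I[3,3]^2, I[3,4], I[4,4]^2.
HN type (ℓ=4): μ^(1)=2; μ^(2)=-1/2; μ^(3)=-1; μ^(4)=-2

((0, 0, 0, 3); (0, 1, 1, 0); (0, 0, 3, 0); (1, 0, 0, 0))


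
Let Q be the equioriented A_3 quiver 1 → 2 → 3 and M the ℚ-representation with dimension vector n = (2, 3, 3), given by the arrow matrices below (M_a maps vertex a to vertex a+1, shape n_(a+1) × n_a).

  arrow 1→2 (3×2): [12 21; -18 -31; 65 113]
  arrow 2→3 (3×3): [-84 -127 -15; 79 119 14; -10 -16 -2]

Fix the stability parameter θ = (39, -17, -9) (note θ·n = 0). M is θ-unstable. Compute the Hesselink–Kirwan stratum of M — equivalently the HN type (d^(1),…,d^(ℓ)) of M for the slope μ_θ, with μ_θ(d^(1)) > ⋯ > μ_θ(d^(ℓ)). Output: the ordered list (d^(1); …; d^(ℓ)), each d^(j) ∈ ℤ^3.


Via rank(M_{q-1}∘⋯∘M_p): M ≅ I[1,3]^2, I[2,2], I[3,3].
μ_θ-semistable layers: μ^(1)=13/3; μ^(2)=-9; μ^(3)=-17

((2, 2, 2); (0, 0, 1); (0, 1, 0))


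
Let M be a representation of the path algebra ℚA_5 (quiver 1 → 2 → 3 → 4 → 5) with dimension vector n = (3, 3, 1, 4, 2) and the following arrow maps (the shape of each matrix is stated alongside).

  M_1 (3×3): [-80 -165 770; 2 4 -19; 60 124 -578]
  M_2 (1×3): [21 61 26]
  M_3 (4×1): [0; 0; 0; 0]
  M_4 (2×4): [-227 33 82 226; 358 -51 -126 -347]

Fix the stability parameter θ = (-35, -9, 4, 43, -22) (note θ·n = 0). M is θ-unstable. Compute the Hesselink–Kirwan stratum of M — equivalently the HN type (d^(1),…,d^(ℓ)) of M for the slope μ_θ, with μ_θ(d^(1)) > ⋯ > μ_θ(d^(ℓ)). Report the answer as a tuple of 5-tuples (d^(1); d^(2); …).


Interval decomposition of M: I[1,1], I[1,2], I[1,3], I[2,2], I[4,4]^2, I[4,5]^2.
HN type (ℓ=5): μ^(1)=43; μ^(2)=21/2; μ^(3)=4; μ^(4)=-9; μ^(5)=-35

((0, 0, 0, 2, 0); (0, 0, 0, 2, 2); (0, 0, 1, 0, 0); (0, 3, 0, 0, 0); (3, 0, 0, 0, 0))


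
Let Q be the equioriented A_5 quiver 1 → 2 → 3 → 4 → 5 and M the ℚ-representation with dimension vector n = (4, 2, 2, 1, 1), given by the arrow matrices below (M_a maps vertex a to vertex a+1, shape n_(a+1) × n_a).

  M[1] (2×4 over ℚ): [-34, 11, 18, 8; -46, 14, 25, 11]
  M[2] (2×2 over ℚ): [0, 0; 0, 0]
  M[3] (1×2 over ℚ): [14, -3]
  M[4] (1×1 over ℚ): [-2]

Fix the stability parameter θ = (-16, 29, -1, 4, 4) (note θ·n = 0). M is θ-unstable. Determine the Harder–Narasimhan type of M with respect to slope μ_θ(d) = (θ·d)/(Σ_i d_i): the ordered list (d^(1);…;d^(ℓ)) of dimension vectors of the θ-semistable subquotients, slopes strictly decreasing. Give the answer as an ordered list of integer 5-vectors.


Via rank(M_{q-1}∘⋯∘M_p): M ≅ I[1,1]^2, I[1,2]^2, I[3,3], I[3,5].
μ_θ-semistable layers: μ^(1)=29; μ^(2)=4; μ^(3)=-1; μ^(4)=-16

((0, 2, 0, 0, 0); (0, 0, 0, 1, 1); (0, 0, 2, 0, 0); (4, 0, 0, 0, 0))


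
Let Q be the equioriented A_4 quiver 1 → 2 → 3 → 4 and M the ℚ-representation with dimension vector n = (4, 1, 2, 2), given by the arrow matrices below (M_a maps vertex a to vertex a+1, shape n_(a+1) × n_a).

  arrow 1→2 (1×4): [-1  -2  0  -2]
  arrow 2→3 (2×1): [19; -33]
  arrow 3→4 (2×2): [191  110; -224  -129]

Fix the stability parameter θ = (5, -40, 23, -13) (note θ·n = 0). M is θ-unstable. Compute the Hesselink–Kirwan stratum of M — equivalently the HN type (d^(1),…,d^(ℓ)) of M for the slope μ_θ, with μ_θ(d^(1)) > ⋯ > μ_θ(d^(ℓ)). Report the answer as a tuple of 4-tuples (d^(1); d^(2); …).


Barcode: M ≅ I[1,1]^3, I[1,4], I[3,4]. HN layers by μ_θ (2 steps, strictly decreasing):
  μ^(1)=5; μ^(2)=-35/2

((3, 0, 2, 2); (1, 1, 0, 0))


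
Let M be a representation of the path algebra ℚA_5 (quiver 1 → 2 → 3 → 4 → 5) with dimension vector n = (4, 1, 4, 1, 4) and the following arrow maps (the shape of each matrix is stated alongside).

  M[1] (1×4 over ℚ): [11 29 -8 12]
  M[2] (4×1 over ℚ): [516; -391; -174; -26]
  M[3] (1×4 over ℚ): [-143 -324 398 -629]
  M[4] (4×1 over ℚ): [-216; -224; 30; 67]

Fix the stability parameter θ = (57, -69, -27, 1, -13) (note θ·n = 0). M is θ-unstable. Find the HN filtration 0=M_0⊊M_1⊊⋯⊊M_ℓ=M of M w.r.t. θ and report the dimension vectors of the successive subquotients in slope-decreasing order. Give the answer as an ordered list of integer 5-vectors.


Barcode: M ≅ I[1,1]^3, I[1,5], I[3,3]^3, I[5,5]^3. HN layers by μ_θ (4 steps, strictly decreasing):
  μ^(1)=57; μ^(2)=-6; μ^(3)=-13; μ^(4)=-27

((3, 0, 0, 0, 0); (0, 0, 0, 1, 1); (1, 1, 1, 0, 3); (0, 0, 3, 0, 0))


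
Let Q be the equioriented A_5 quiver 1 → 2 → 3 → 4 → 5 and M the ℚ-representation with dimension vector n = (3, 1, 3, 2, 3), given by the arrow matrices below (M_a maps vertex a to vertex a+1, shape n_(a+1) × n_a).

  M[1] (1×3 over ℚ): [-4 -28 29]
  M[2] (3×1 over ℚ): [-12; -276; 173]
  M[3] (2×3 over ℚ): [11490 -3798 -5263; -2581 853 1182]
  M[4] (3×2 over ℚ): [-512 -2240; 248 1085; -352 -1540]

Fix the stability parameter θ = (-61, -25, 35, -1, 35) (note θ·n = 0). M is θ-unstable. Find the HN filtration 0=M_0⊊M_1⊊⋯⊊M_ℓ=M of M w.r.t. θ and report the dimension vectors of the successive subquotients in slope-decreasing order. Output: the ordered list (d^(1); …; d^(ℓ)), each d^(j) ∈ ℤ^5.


Via rank(M_{q-1}∘⋯∘M_p): M ≅ I[1,1]^2, I[1,5], I[3,3], I[3,4], I[5,5]^2.
μ_θ-semistable layers: μ^(1)=35; μ^(2)=17; μ^(3)=-25; μ^(4)=-61

((0, 0, 1, 0, 3); (0, 0, 2, 2, 0); (0, 1, 0, 0, 0); (3, 0, 0, 0, 0))


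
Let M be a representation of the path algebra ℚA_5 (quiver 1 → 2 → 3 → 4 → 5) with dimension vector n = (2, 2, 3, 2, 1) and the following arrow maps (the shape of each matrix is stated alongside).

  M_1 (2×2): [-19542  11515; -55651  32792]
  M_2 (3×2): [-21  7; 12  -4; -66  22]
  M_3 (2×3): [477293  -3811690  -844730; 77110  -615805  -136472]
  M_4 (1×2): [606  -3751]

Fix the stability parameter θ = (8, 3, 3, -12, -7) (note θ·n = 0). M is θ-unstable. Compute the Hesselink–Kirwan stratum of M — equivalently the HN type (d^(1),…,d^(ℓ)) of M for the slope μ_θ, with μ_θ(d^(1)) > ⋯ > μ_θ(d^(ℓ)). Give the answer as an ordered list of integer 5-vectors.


Via rank(M_{q-1}∘⋯∘M_p): M ≅ I[1,2], I[1,4], I[3,3], I[3,5].
μ_θ-semistable layers: μ^(1)=11/2; μ^(2)=3; μ^(3)=1/2; μ^(4)=-16/3

((1, 1, 0, 0, 0); (0, 0, 1, 0, 0); (1, 1, 1, 1, 0); (0, 0, 1, 1, 1))


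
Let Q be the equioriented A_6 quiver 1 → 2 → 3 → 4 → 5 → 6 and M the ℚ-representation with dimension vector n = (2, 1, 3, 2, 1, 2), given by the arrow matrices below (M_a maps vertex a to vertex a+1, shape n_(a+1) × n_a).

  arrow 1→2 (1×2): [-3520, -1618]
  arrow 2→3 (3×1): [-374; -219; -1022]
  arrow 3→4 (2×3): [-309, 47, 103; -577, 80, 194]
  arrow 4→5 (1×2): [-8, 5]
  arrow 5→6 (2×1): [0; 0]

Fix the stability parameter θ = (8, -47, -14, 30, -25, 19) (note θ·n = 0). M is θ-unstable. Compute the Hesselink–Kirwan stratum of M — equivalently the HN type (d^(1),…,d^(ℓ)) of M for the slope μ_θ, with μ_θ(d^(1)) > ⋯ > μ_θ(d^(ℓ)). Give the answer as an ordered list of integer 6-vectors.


Barcode: M ≅ I[1,1], I[1,5], I[3,3], I[3,4], I[6,6]^2. HN layers by μ_θ (6 steps, strictly decreasing):
  μ^(1)=30; μ^(2)=19; μ^(3)=8; μ^(4)=5/2; μ^(5)=-14; μ^(6)=-39/2

((0, 0, 0, 1, 0, 0); (0, 0, 0, 0, 0, 2); (1, 0, 0, 0, 0, 0); (0, 0, 0, 1, 1, 0); (0, 0, 3, 0, 0, 0); (1, 1, 0, 0, 0, 0))


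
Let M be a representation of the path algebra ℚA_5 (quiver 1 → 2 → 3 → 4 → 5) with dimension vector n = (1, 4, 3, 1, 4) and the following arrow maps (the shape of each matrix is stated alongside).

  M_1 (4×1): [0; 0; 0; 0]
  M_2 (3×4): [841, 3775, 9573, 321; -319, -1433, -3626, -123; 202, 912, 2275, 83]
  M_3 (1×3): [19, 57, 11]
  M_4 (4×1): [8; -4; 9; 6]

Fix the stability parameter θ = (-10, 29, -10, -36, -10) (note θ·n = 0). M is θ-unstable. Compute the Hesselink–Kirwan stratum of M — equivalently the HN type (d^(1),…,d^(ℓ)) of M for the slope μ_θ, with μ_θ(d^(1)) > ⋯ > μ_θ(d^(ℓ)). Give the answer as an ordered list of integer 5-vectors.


Barcode: M ≅ I[1,1], I[2,2], I[2,3]^2, I[2,5], I[5,5]^3. HN layers by μ_θ (4 steps, strictly decreasing):
  μ^(1)=29; μ^(2)=19/2; μ^(3)=-27/4; μ^(4)=-10

((0, 1, 0, 0, 0); (0, 2, 2, 0, 0); (0, 1, 1, 1, 1); (1, 0, 0, 0, 3))


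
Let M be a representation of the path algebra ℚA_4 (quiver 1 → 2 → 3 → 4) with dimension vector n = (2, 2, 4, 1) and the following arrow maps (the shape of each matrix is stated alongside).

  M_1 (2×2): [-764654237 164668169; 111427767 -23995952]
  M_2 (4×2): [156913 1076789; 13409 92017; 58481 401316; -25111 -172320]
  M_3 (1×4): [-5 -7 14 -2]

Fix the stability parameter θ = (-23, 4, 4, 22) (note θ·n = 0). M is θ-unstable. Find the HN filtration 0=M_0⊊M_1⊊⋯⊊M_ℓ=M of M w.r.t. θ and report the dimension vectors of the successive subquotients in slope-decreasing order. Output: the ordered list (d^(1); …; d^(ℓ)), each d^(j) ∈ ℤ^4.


Via rank(M_{q-1}∘⋯∘M_p): M ≅ I[1,3], I[1,4], I[3,3]^2.
μ_θ-semistable layers: μ^(1)=22; μ^(2)=4; μ^(3)=-23

((0, 0, 0, 1); (0, 2, 4, 0); (2, 0, 0, 0))


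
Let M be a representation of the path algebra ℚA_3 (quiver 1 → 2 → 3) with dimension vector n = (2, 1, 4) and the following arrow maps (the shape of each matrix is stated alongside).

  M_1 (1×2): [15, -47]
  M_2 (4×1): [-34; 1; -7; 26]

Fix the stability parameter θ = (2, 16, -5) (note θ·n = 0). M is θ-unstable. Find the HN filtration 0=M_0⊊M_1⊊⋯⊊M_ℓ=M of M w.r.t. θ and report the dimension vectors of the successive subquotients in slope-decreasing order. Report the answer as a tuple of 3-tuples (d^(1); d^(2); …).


Interval decomposition of M: I[1,1], I[1,3], I[3,3]^3.
HN type (ℓ=3): μ^(1)=11/2; μ^(2)=2; μ^(3)=-5

((0, 1, 1); (2, 0, 0); (0, 0, 3))


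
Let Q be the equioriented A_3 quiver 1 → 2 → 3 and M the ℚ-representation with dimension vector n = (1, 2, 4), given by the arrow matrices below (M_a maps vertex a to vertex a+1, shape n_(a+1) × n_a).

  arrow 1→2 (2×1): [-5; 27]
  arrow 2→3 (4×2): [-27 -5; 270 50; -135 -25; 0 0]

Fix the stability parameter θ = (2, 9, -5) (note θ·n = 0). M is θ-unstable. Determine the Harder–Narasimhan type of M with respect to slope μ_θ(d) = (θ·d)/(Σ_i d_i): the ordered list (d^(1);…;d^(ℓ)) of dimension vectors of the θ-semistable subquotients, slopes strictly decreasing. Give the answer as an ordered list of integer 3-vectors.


Interval decomposition of M: I[1,2], I[2,3], I[3,3]^3.
HN type (ℓ=3): μ^(1)=9; μ^(2)=2; μ^(3)=-5

((0, 1, 0); (1, 1, 1); (0, 0, 3))


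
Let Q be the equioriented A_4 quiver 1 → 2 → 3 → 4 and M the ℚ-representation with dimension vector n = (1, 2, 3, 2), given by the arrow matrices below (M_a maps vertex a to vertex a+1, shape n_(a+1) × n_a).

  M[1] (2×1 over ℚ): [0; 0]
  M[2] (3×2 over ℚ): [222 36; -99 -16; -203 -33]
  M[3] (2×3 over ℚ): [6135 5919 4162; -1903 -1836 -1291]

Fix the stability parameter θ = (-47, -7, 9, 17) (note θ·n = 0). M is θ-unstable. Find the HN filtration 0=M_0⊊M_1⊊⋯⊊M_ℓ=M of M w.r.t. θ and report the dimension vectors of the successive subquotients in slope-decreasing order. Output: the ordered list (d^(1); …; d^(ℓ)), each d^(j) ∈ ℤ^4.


Barcode: M ≅ I[1,1], I[2,4]^2, I[3,3]. HN layers by μ_θ (4 steps, strictly decreasing):
  μ^(1)=17; μ^(2)=9; μ^(3)=-7; μ^(4)=-47

((0, 0, 0, 2); (0, 0, 3, 0); (0, 2, 0, 0); (1, 0, 0, 0))


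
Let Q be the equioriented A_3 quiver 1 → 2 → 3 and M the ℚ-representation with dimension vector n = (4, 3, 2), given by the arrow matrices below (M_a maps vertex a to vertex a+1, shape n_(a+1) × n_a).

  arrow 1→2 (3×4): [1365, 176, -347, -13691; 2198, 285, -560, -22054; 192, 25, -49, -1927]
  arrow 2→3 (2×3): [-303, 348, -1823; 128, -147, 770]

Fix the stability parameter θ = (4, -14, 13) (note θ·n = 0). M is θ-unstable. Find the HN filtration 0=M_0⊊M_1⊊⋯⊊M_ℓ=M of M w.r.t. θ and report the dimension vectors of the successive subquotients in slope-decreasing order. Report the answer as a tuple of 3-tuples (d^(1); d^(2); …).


Via rank(M_{q-1}∘⋯∘M_p): M ≅ I[1,1], I[1,2], I[1,3]^2.
μ_θ-semistable layers: μ^(1)=13; μ^(2)=4; μ^(3)=-5

((0, 0, 2); (1, 0, 0); (3, 3, 0))


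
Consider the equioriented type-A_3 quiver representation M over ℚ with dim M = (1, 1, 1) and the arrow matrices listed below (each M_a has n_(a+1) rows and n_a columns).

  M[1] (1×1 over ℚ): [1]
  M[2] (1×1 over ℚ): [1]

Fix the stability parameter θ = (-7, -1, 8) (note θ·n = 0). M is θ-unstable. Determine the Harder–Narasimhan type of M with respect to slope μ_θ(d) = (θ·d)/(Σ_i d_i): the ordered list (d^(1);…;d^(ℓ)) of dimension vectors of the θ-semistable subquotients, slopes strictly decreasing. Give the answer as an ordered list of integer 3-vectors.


Interval decomposition of M: I[1,3].
HN type (ℓ=3): μ^(1)=8; μ^(2)=-1; μ^(3)=-7

((0, 0, 1); (0, 1, 0); (1, 0, 0))


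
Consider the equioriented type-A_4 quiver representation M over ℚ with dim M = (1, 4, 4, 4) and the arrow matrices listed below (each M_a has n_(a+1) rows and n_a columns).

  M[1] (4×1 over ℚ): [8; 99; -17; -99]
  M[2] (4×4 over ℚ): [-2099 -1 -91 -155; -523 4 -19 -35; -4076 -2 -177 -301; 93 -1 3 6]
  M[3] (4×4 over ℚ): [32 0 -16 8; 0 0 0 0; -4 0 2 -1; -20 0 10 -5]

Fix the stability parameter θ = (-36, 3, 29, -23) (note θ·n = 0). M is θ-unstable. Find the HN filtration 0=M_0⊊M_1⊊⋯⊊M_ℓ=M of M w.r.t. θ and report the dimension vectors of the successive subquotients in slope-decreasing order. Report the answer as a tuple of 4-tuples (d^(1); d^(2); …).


Barcode: M ≅ I[1,3], I[2,3]^2, I[2,4], I[4,4]^3. HN layers by μ_θ (4 steps, strictly decreasing):
  μ^(1)=29; μ^(2)=3; μ^(3)=-23; μ^(4)=-36

((0, 0, 3, 0); (0, 4, 1, 1); (0, 0, 0, 3); (1, 0, 0, 0))


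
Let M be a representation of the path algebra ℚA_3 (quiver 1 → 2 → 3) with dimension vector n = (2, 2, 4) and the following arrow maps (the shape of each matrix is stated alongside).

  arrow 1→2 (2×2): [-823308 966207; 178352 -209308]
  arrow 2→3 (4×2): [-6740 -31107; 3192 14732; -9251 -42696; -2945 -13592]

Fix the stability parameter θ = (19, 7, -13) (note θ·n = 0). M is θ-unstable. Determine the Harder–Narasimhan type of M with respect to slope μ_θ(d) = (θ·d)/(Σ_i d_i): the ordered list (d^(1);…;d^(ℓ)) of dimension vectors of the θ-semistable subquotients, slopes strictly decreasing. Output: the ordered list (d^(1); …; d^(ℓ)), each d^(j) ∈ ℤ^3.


Interval decomposition of M: I[1,1], I[1,3], I[2,3], I[3,3]^2.
HN type (ℓ=4): μ^(1)=19; μ^(2)=13/3; μ^(3)=-3; μ^(4)=-13

((1, 0, 0); (1, 1, 1); (0, 1, 1); (0, 0, 2))


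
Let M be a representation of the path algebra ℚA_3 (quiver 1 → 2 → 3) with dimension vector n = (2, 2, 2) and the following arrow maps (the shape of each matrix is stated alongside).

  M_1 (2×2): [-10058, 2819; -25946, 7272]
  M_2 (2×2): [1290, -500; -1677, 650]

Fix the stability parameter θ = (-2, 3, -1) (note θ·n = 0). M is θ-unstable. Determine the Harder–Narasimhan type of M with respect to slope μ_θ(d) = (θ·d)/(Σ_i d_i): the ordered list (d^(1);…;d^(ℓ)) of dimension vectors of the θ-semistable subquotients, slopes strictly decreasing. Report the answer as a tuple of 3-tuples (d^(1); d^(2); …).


Via rank(M_{q-1}∘⋯∘M_p): M ≅ I[1,2], I[1,3], I[3,3].
μ_θ-semistable layers: μ^(1)=3; μ^(2)=1; μ^(3)=-1; μ^(4)=-2

((0, 1, 0); (0, 1, 1); (0, 0, 1); (2, 0, 0))


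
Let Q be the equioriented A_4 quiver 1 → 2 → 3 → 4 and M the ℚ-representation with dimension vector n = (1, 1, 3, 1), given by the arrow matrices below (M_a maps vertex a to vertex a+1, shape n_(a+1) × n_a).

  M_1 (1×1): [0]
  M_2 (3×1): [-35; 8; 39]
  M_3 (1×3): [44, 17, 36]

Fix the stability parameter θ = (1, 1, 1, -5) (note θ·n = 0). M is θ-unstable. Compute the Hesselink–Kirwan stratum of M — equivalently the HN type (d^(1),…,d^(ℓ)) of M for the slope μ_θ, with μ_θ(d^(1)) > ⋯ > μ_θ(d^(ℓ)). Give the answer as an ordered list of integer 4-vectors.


Via rank(M_{q-1}∘⋯∘M_p): M ≅ I[1,1], I[2,3], I[3,3], I[3,4].
μ_θ-semistable layers: μ^(1)=1; μ^(2)=-2

((1, 1, 2, 0); (0, 0, 1, 1))


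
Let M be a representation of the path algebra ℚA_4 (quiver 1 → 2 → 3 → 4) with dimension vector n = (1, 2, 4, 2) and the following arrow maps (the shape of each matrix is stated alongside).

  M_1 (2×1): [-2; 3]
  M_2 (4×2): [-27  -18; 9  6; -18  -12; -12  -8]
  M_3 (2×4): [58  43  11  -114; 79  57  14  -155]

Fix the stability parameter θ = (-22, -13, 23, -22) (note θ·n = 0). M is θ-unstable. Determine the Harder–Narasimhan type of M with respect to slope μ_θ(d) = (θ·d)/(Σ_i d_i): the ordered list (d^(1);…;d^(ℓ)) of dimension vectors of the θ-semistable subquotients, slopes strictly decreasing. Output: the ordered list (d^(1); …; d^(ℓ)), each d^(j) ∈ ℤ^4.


Via rank(M_{q-1}∘⋯∘M_p): M ≅ I[1,2], I[2,4], I[3,3]^2, I[3,4].
μ_θ-semistable layers: μ^(1)=23; μ^(2)=1/2; μ^(3)=-13; μ^(4)=-22

((0, 0, 2, 0); (0, 0, 2, 2); (0, 2, 0, 0); (1, 0, 0, 0))


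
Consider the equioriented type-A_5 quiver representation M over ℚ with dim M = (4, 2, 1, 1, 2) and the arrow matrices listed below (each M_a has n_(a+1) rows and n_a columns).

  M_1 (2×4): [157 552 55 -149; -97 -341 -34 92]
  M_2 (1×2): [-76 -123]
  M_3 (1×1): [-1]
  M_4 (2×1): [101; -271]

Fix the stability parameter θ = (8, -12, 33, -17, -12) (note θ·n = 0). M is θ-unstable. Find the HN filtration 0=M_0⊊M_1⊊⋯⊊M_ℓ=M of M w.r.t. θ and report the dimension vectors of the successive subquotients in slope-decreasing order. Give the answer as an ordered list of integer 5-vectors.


Via rank(M_{q-1}∘⋯∘M_p): M ≅ I[1,1]^2, I[1,2], I[1,5], I[5,5].
μ_θ-semistable layers: μ^(1)=8; μ^(2)=4/3; μ^(3)=-2; μ^(4)=-12

((2, 0, 0, 0, 0); (0, 0, 1, 1, 1); (2, 2, 0, 0, 0); (0, 0, 0, 0, 1))


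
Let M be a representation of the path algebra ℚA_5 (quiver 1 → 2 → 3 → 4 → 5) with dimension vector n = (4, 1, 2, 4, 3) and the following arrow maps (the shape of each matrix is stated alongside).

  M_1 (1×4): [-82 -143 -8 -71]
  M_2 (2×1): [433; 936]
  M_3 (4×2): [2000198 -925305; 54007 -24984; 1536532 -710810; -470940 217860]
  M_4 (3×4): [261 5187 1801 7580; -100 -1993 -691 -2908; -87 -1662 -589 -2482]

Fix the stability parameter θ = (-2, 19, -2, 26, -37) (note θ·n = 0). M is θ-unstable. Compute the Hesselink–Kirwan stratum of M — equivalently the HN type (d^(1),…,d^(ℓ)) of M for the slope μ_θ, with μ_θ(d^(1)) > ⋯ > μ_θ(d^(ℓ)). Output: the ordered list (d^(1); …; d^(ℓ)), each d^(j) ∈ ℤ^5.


Interval decomposition of M: I[1,1]^3, I[1,5], I[3,5], I[4,4], I[4,5].
HN type (ℓ=5): μ^(1)=26; μ^(2)=3/2; μ^(3)=-2; μ^(4)=-13/3; μ^(5)=-11/2

((0, 0, 0, 1, 0); (0, 1, 1, 1, 1); (4, 0, 0, 0, 0); (0, 0, 1, 1, 1); (0, 0, 0, 1, 1))


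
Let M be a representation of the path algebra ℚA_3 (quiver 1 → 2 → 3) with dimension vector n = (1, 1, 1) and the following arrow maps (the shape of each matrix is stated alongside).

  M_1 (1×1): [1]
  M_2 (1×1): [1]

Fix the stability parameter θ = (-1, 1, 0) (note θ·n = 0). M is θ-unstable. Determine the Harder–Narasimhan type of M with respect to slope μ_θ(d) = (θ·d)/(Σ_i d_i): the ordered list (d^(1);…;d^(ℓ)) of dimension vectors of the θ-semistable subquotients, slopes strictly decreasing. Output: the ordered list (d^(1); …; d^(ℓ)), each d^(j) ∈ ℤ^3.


Interval decomposition of M: I[1,3].
HN type (ℓ=2): μ^(1)=1/2; μ^(2)=-1

((0, 1, 1); (1, 0, 0))


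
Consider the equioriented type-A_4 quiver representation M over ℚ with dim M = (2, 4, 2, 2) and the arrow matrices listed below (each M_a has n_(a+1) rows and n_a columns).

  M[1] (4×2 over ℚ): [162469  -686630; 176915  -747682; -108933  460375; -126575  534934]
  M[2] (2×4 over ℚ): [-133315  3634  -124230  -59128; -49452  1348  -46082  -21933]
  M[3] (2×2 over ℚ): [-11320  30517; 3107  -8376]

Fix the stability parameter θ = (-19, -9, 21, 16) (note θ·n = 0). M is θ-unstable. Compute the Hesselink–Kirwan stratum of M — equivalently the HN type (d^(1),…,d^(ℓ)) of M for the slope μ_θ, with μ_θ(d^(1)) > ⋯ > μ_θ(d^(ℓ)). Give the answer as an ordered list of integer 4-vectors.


Via rank(M_{q-1}∘⋯∘M_p): M ≅ I[1,2], I[1,4], I[2,2], I[2,4].
μ_θ-semistable layers: μ^(1)=37/2; μ^(2)=-9; μ^(3)=-19

((0, 0, 2, 2); (0, 4, 0, 0); (2, 0, 0, 0))


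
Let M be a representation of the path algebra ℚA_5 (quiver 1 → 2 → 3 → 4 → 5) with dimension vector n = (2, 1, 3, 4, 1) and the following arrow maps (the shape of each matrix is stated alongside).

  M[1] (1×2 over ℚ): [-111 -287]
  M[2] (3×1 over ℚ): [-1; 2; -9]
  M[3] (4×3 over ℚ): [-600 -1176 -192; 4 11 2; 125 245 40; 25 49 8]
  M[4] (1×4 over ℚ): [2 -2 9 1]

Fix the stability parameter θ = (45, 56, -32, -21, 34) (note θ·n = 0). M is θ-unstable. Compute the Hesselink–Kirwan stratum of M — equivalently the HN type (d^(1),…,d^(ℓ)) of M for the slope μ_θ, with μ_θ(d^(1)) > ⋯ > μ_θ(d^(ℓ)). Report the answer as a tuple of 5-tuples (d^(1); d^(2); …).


Via rank(M_{q-1}∘⋯∘M_p): M ≅ I[1,1], I[1,5], I[3,3], I[3,4], I[4,4]^2.
μ_θ-semistable layers: μ^(1)=45; μ^(2)=34; μ^(3)=12; μ^(4)=-21; μ^(5)=-32

((1, 0, 0, 0, 0); (0, 0, 0, 0, 1); (1, 1, 1, 1, 0); (0, 0, 0, 3, 0); (0, 0, 2, 0, 0))


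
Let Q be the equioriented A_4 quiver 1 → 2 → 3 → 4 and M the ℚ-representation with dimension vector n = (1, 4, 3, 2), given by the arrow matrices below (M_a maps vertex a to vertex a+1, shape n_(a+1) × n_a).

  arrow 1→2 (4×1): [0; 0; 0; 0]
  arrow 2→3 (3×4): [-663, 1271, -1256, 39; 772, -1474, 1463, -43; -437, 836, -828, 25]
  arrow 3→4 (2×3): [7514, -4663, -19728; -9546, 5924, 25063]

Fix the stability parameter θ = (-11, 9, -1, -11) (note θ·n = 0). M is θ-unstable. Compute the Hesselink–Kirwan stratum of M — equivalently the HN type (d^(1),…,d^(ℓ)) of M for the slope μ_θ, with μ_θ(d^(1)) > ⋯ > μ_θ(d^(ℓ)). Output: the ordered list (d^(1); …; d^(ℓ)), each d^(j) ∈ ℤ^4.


Via rank(M_{q-1}∘⋯∘M_p): M ≅ I[1,1], I[2,2], I[2,3], I[2,4]^2.
μ_θ-semistable layers: μ^(1)=9; μ^(2)=4; μ^(3)=-1; μ^(4)=-11

((0, 1, 0, 0); (0, 1, 1, 0); (0, 2, 2, 2); (1, 0, 0, 0))


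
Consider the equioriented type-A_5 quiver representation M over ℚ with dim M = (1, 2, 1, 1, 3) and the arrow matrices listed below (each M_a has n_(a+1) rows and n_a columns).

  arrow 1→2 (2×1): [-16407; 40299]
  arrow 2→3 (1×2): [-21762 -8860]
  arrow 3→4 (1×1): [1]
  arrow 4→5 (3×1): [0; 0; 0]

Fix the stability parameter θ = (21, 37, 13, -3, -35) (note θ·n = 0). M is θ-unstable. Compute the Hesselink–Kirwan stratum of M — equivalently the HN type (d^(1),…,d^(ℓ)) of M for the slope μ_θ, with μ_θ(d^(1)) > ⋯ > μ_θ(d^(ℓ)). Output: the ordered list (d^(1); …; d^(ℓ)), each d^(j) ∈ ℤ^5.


Via rank(M_{q-1}∘⋯∘M_p): M ≅ I[1,4], I[2,2], I[5,5]^3.
μ_θ-semistable layers: μ^(1)=37; μ^(2)=17; μ^(3)=-35

((0, 1, 0, 0, 0); (1, 1, 1, 1, 0); (0, 0, 0, 0, 3))


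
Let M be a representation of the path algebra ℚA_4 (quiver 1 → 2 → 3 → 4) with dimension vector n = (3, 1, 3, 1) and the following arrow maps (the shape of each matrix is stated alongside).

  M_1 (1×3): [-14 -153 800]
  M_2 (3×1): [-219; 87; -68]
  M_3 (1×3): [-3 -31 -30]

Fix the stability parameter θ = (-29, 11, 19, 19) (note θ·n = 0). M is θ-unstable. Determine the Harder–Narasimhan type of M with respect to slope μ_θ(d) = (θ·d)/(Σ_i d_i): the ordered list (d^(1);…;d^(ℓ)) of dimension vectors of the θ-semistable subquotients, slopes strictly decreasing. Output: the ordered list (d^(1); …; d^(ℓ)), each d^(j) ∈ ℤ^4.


Barcode: M ≅ I[1,1]^2, I[1,3], I[3,3], I[3,4]. HN layers by μ_θ (3 steps, strictly decreasing):
  μ^(1)=19; μ^(2)=11; μ^(3)=-29

((0, 0, 3, 1); (0, 1, 0, 0); (3, 0, 0, 0))


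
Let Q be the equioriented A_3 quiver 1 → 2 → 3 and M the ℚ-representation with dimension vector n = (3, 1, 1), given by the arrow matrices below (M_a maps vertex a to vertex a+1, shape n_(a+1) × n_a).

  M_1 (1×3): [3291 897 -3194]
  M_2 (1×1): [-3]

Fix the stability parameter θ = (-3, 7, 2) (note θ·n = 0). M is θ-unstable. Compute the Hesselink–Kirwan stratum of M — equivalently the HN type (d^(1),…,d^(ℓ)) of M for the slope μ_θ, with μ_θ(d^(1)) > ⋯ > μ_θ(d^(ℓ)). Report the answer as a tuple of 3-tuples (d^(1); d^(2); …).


Interval decomposition of M: I[1,1]^2, I[1,3].
HN type (ℓ=2): μ^(1)=9/2; μ^(2)=-3

((0, 1, 1); (3, 0, 0))


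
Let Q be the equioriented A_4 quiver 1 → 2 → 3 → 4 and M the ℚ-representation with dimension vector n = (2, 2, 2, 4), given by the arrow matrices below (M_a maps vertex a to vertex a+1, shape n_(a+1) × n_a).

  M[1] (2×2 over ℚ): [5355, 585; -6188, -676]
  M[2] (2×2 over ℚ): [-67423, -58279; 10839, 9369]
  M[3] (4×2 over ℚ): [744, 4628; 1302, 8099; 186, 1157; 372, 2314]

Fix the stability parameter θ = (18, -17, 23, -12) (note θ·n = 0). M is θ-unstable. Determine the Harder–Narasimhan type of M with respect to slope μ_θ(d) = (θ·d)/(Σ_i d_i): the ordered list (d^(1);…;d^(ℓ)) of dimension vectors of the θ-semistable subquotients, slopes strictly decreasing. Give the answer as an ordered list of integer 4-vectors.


Via rank(M_{q-1}∘⋯∘M_p): M ≅ I[1,1], I[1,4], I[2,3], I[4,4]^3.
μ_θ-semistable layers: μ^(1)=23; μ^(2)=18; μ^(3)=11/2; μ^(4)=1/2; μ^(5)=-12; μ^(6)=-17

((0, 0, 1, 0); (1, 0, 0, 0); (0, 0, 1, 1); (1, 1, 0, 0); (0, 0, 0, 3); (0, 1, 0, 0))


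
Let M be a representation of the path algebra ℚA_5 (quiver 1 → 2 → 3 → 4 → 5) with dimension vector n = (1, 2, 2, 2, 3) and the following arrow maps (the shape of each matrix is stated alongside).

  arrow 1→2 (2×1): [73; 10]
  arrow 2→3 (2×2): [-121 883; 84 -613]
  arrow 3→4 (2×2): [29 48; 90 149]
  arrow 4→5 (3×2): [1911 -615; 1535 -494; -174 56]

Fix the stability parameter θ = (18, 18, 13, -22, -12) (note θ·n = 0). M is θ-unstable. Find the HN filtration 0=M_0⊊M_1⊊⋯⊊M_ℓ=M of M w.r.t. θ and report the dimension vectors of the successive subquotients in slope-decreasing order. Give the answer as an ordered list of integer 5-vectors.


Via rank(M_{q-1}∘⋯∘M_p): M ≅ I[1,5], I[2,5], I[5,5].
μ_θ-semistable layers: μ^(1)=3; μ^(2)=-3/4; μ^(3)=-12

((1, 1, 1, 1, 1); (0, 1, 1, 1, 1); (0, 0, 0, 0, 1))


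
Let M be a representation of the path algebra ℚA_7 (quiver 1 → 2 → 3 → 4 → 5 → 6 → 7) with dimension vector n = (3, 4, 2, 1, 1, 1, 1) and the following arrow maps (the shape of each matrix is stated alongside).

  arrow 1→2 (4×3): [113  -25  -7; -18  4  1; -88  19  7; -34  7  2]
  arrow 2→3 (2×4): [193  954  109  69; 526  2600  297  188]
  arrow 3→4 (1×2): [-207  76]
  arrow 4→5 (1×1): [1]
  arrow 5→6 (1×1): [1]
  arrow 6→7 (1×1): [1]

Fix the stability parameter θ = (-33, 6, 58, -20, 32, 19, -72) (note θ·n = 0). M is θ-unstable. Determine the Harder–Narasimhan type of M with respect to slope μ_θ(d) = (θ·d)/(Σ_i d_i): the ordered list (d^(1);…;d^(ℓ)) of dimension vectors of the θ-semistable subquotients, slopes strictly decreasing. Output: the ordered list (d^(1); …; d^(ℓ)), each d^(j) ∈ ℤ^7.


Interval decomposition of M: I[1,2], I[1,3], I[1,7], I[2,2].
HN type (ℓ=4): μ^(1)=58; μ^(2)=6; μ^(3)=23/6; μ^(4)=-33

((0, 0, 1, 0, 0, 0, 0); (0, 3, 0, 0, 0, 0, 0); (0, 1, 1, 1, 1, 1, 1); (3, 0, 0, 0, 0, 0, 0))


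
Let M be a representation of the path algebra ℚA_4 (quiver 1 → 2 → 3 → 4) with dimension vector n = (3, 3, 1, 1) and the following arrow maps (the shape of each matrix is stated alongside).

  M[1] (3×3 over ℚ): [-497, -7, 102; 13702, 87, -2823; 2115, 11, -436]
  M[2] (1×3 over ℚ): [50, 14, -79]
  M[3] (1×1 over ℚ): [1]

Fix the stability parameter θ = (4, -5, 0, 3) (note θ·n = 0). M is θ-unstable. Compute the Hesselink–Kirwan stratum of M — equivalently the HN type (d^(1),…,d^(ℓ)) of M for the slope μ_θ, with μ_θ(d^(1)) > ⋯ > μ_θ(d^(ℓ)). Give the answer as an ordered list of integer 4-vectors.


Interval decomposition of M: I[1,2]^2, I[1,4].
HN type (ℓ=3): μ^(1)=3; μ^(2)=0; μ^(3)=-1/2

((0, 0, 0, 1); (0, 0, 1, 0); (3, 3, 0, 0))


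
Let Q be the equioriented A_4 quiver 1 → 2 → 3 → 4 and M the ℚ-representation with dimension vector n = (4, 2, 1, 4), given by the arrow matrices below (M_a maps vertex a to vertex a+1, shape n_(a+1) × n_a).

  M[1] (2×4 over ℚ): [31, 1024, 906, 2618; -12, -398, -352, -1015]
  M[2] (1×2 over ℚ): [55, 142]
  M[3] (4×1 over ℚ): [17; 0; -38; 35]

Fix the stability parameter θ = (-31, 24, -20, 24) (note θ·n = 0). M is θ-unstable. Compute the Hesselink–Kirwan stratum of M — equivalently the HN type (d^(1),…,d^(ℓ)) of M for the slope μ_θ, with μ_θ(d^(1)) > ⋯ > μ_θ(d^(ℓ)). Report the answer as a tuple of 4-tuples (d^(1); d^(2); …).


Via rank(M_{q-1}∘⋯∘M_p): M ≅ I[1,1]^2, I[1,2], I[1,4], I[4,4]^3.
μ_θ-semistable layers: μ^(1)=24; μ^(2)=2; μ^(3)=-31

((0, 1, 0, 4); (0, 1, 1, 0); (4, 0, 0, 0))


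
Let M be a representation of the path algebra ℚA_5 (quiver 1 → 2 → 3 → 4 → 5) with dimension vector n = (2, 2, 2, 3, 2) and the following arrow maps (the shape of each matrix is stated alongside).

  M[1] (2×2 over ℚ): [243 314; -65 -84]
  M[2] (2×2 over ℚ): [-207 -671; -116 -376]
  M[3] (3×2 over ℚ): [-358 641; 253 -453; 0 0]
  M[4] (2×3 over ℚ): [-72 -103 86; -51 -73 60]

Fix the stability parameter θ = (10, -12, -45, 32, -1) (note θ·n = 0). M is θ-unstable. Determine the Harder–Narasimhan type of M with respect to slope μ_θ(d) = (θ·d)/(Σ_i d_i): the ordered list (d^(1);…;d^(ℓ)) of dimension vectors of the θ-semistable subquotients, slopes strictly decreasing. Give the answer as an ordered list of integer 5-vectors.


Interval decomposition of M: I[1,5]^2, I[4,4].
HN type (ℓ=3): μ^(1)=32; μ^(2)=31/2; μ^(3)=-47/3

((0, 0, 0, 1, 0); (0, 0, 0, 2, 2); (2, 2, 2, 0, 0))


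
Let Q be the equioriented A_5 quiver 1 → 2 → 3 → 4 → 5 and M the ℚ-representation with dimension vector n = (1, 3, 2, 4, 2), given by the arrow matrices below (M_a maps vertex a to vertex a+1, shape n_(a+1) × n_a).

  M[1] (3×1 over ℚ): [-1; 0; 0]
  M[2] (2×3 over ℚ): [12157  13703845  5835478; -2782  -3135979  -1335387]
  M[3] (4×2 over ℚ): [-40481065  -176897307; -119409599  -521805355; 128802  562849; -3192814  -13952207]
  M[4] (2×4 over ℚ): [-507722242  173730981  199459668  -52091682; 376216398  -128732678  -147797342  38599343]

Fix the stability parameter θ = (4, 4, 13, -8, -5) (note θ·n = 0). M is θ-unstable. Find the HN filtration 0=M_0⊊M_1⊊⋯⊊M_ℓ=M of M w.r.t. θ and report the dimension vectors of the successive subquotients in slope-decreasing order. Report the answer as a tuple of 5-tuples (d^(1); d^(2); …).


Barcode: M ≅ I[1,5], I[2,2], I[2,5], I[4,4]^2. HN layers by μ_θ (4 steps, strictly decreasing):
  μ^(1)=4; μ^(2)=8/5; μ^(3)=1; μ^(4)=-8

((0, 1, 0, 0, 0); (1, 1, 1, 1, 1); (0, 1, 1, 1, 1); (0, 0, 0, 2, 0))
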